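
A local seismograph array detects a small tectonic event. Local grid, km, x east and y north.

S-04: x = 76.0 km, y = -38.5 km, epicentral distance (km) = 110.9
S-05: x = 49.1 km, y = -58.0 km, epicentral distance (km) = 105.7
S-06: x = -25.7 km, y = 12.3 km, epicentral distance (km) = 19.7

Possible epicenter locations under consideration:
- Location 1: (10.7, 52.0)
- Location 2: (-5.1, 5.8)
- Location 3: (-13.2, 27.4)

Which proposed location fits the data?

Location 3

For each candidate, compare |candidate − station| to the reported distance:
Location 1: residuals S-04 0.7, S-05 10.8, S-06 34.2 → max 34.2 km
Location 2: residuals S-04 18.5, S-05 22.0, S-06 1.9 → max 22.0 km
Location 3: residuals S-04 0.0, S-05 0.0, S-06 0.1 → max 0.1 km
Only Location 3 has all residuals ≈ 0.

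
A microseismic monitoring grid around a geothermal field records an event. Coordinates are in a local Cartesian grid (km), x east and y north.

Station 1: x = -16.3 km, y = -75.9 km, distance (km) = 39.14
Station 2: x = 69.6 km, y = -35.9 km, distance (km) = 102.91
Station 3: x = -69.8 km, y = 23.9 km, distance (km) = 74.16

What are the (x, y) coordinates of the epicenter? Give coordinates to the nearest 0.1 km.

(-33.2, -40.6)

Circle about each station: (x + 16.3)² + (y + 75.9)² = 39.14²; (x − 69.6)² + (y + 35.9)² = 102.91²; (x + 69.8)² + (y − 23.9)² = 74.16².
Subtracting the Station 1 equation from the Station 2 and Station 3 equations removes the quadratic terms:
171.8 x + 80.0 y = -8952.06
-107.0 x + 199.6 y = -4551.02
Solving the 2×2 system: x ≈ -33.2, y ≈ -40.6 km.
Check against Station 1 (with the unrounded x, y): √((x + 16.3)²+(y + 75.9)²) = 39.14 ≈ 39.14 km. ✓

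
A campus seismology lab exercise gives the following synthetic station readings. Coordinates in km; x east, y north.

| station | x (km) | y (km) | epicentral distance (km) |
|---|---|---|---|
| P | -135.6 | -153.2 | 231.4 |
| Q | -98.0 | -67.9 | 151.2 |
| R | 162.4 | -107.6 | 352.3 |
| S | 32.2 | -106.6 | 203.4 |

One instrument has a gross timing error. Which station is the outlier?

S

Solve using three stations at a time. Using P, Q, R (subtract circle equations pairwise → linear system) gives (x, y) ≈ (-136.9, 78.2).
Distances from that point to each station vs reported:
  P: calculated 231.4 vs reported 231.4 → residual 0.0 km
  Q: calculated 151.2 vs reported 151.2 → residual 0.0 km
  R: calculated 352.3 vs reported 352.3 → residual 0.0 km
  S: calculated 250.5 vs reported 203.4 → residual 47.1 km
P, Q, R are mutually consistent (residuals ≈ 0); S is off by 47.1 km.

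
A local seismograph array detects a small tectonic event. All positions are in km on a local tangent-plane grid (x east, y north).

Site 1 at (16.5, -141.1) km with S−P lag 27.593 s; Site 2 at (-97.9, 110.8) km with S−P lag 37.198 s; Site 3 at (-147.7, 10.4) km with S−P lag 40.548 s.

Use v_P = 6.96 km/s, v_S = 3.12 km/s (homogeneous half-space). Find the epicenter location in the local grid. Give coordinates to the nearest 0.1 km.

Distance from S−P lag: d = Δt · v_P v_S / (v_P − v_S) = Δt · (6.96·3.12)/(6.96−3.12) ≈ 5.6550·Δt.
So d_Site 1 = 156.04, d_Site 2 = 210.35, d_Site 3 = 229.30 km.
Circle about each station: (x − 16.5)² + (y + 141.1)² = 156.04²; (x + 97.9)² + (y − 110.8)² = 210.35²; (x + 147.7)² + (y − 10.4)² = 229.30².
Subtracting the Site 1 equation from the Site 2 and Site 3 equations removes the quadratic terms:
-228.8 x + 503.8 y = -18219.05
-328.4 x + 303.0 y = -26488.02
Solving the 2×2 system: x ≈ 81.4, y ≈ 0.8 km.
Check against Site 1 (with the unrounded x, y): √((x − 16.5)²+(y + 141.1)²) = 156.04 ≈ 156.04 km. ✓

x ≈ 81.4 km, y ≈ 0.8 km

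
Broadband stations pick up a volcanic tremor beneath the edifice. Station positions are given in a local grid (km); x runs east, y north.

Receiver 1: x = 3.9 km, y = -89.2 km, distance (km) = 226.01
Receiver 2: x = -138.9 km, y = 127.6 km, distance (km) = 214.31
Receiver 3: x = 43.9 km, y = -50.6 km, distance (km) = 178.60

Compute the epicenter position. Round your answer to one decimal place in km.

Circle about each station: (x − 3.9)² + (y + 89.2)² = 226.01²; (x + 138.9)² + (y − 127.6)² = 214.31²; (x − 43.9)² + (y + 50.6)² = 178.60².
Subtracting pairs of circle equations eliminates x²+y² and gives linear equations (the radical axes):
-285.6 x + 433.6 y = 32754.86
80.0 x + 77.2 y = 15698.28
Solving the 2×2 system: x ≈ 75.4, y ≈ 125.2 km.

(75.4, 125.2)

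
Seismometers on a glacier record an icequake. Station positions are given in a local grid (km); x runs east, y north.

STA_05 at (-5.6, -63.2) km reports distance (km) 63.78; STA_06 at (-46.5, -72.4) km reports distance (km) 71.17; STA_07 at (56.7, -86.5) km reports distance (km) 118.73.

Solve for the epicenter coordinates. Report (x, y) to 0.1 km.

x ≈ -28.3 km, y ≈ -3.6 km

Circle about each station: (x + 5.6)² + (y + 63.2)² = 63.78²; (x + 46.5)² + (y + 72.4)² = 71.17²; (x − 56.7)² + (y + 86.5)² = 118.73².
Subtracting pairs of circle equations eliminates x²+y² and gives linear equations (the radical axes):
-81.8 x − 18.4 y = 2381.13
124.6 x − 46.6 y = -3357.38
Solving the 2×2 system: x ≈ -28.3, y ≈ -3.6 km.
Check against STA_05 (with the unrounded x, y): √((x + 5.6)²+(y + 63.2)²) = 63.76 ≈ 63.78 km. ✓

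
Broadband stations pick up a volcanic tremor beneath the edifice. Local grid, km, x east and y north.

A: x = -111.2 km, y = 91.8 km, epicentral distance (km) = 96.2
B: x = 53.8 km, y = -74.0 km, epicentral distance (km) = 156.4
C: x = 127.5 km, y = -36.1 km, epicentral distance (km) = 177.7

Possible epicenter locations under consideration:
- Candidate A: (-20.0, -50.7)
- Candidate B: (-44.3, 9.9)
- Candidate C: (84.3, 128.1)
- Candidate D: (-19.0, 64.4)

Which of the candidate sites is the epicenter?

Candidate D

For each candidate, compare |candidate − station| to the reported distance:
Candidate A: residuals A 73.0, B 79.0, C 29.5 → max 79.0 km
Candidate B: residuals A 9.6, B 27.3, C 0.2 → max 27.3 km
Candidate C: residuals A 102.6, B 48.0, C 7.9 → max 102.6 km
Candidate D: residuals A 0.0, B 0.0, C 0.0 → max 0.0 km
Only Candidate D has all residuals ≈ 0.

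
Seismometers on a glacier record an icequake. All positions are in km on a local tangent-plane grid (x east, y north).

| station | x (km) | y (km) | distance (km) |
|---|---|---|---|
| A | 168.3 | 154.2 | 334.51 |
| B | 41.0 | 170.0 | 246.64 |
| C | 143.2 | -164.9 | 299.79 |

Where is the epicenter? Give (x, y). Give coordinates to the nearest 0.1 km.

Circle about each station: (x − 168.3)² + (y − 154.2)² = 334.51²; (x − 41.0)² + (y − 170.0)² = 246.64²; (x − 143.2)² + (y + 164.9)² = 299.79².
Subtracting the A equation from the B and C equations removes the quadratic terms:
-254.6 x + 31.6 y = 29544.12
-50.2 x − 638.2 y = 17618.62
Solving the 2×2 system: x ≈ -118.3, y ≈ -18.3 km.

(-118.3, -18.3)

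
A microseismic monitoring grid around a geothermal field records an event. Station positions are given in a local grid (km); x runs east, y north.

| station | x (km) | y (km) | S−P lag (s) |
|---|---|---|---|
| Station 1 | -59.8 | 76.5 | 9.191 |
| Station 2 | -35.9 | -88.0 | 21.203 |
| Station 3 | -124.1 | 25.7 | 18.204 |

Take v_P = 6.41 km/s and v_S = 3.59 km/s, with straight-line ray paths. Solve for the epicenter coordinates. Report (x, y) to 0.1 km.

15.2 km east, 77.3 km north

Distance from S−P lag: d = Δt · v_P v_S / (v_P − v_S) = Δt · (6.41·3.59)/(6.41−3.59) ≈ 8.1602·Δt.
So d_Station 1 = 75.00, d_Station 2 = 173.02, d_Station 3 = 148.55 km.
Circle about each station: (x + 59.8)² + (y − 76.5)² = 75.00²; (x + 35.9)² + (y + 88.0)² = 173.02²; (x + 124.1)² + (y − 25.7)² = 148.55².
Subtracting pairs of circle equations eliminates x²+y² and gives linear equations (the radical axes):
47.8 x − 329.0 y = -24706.40
-128.6 x − 101.6 y = -9809.09
Solving the 2×2 system: x ≈ 15.2, y ≈ 77.3 km.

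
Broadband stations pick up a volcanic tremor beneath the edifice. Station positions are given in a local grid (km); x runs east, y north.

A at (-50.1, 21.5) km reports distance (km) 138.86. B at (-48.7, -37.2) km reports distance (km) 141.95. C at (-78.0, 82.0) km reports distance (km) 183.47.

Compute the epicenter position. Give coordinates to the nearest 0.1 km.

Circle about each station: (x + 50.1)² + (y − 21.5)² = 138.86²; (x + 48.7)² + (y + 37.2)² = 141.95²; (x + 78.0)² + (y − 82.0)² = 183.47².
Subtracting pairs of circle equations eliminates x²+y² and gives linear equations (the radical axes):
2.8 x − 117.4 y = -84.43
-55.8 x + 121.0 y = -4543.40
Solving the 2×2 system: x ≈ 87.5, y ≈ 2.8 km.

x ≈ 87.5 km, y ≈ 2.8 km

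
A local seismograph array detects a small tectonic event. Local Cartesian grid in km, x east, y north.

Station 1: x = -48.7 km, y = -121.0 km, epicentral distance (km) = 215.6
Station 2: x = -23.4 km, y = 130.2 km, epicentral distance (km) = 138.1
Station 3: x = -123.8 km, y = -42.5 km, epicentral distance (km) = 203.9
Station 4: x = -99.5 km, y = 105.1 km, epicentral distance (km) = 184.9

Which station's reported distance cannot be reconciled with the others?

Solve using three stations at a time. Using Station 2, Station 3, Station 4 (subtract circle equations pairwise → linear system) gives (x, y) ≈ (67.8, 26.8).
Distances from that point to each station vs reported:
  Station 1: calculated 188.2 vs reported 215.6 → residual 27.4 km
  Station 2: calculated 137.9 vs reported 138.1 → residual 0.2 km
  Station 3: calculated 203.8 vs reported 203.9 → residual 0.1 km
  Station 4: calculated 184.8 vs reported 184.9 → residual 0.1 km
Station 2, Station 3, Station 4 are mutually consistent (residuals ≈ 0); Station 1 is off by 27.4 km.

Station 1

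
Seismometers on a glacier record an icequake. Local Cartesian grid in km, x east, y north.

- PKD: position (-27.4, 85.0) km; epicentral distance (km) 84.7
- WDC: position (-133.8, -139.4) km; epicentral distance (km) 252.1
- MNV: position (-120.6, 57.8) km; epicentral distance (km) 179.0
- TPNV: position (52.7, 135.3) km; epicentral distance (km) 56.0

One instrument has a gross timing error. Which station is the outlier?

WDC

Solve using three stations at a time. Using PKD, MNV, TPNV (subtract circle equations pairwise → linear system) gives (x, y) ≈ (57.0, 79.7).
Distances from that point to each station vs reported:
  PKD: calculated 84.6 vs reported 84.7 → residual 0.1 km
  WDC: calculated 290.5 vs reported 252.1 → residual 38.4 km
  MNV: calculated 178.9 vs reported 179.0 → residual 0.1 km
  TPNV: calculated 55.8 vs reported 56.0 → residual 0.2 km
PKD, MNV, TPNV are mutually consistent (residuals ≈ 0); WDC is off by 38.4 km.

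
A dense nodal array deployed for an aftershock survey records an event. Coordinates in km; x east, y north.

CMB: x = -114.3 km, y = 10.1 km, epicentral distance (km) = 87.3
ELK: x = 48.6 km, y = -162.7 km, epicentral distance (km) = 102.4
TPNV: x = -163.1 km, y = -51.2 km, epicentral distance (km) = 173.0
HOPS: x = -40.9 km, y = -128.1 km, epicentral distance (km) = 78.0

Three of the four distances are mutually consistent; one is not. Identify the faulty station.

CMB

Solve using three stations at a time. Using ELK, TPNV, HOPS (subtract circle equations pairwise → linear system) gives (x, y) ≈ (9.2, -68.0).
Distances from that point to each station vs reported:
  CMB: calculated 146.1 vs reported 87.3 → residual 58.8 km
  ELK: calculated 102.5 vs reported 102.4 → residual 0.1 km
  TPNV: calculated 173.1 vs reported 173.0 → residual 0.1 km
  HOPS: calculated 78.2 vs reported 78.0 → residual 0.2 km
ELK, TPNV, HOPS are mutually consistent (residuals ≈ 0); CMB is off by 58.8 km.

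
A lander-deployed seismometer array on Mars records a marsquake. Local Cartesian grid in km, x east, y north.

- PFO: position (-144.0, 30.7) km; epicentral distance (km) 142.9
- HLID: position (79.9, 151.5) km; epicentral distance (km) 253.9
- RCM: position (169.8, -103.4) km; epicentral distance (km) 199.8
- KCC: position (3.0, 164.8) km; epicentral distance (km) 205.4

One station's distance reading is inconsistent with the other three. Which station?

HLID

Solve using three stations at a time. Using PFO, RCM, KCC (subtract circle equations pairwise → linear system) gives (x, y) ≈ (-19.5, -39.4).
Distances from that point to each station vs reported:
  PFO: calculated 142.9 vs reported 142.9 → residual 0.0 km
  HLID: calculated 215.2 vs reported 253.9 → residual 38.7 km
  RCM: calculated 199.8 vs reported 199.8 → residual 0.0 km
  KCC: calculated 205.4 vs reported 205.4 → residual 0.0 km
PFO, RCM, KCC are mutually consistent (residuals ≈ 0); HLID is off by 38.7 km.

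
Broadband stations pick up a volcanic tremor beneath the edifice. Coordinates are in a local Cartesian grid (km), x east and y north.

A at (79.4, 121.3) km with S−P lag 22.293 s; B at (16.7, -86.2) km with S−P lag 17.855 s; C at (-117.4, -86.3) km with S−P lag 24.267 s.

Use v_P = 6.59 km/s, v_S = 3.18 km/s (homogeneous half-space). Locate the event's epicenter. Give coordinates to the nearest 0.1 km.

x ≈ -12.4 km, y ≈ 19.6 km

Distance from S−P lag: d = Δt · v_P v_S / (v_P − v_S) = Δt · (6.59·3.18)/(6.59−3.18) ≈ 6.1455·Δt.
So d_A = 137.00, d_B = 109.73, d_C = 149.13 km.
Circle about each station: (x − 79.4)² + (y − 121.3)² = 137.00²; (x − 16.7)² + (y + 86.2)² = 109.73²; (x + 117.4)² + (y + 86.3)² = 149.13².
Subtracting the A equation from the B and C equations removes the quadratic terms:
-125.4 x − 415.0 y = -6580.39
-393.6 x − 415.2 y = -3258.36
Solving the 2×2 system: x ≈ -12.4, y ≈ 19.6 km.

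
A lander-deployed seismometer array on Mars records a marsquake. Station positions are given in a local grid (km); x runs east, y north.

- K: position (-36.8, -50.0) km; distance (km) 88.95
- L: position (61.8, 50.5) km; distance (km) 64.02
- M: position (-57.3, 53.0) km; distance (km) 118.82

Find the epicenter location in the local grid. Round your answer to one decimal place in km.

Circle about each station: (x + 36.8)² + (y + 50.0)² = 88.95²; (x − 61.8)² + (y − 50.5)² = 64.02²; (x + 57.3)² + (y − 53.0)² = 118.82².
Subtracting pairs of circle equations eliminates x²+y² and gives linear equations (the radical axes):
197.2 x + 201.0 y = 6328.79
-41.0 x + 206.0 y = -3968.04
Solving the 2×2 system: x ≈ 43.0, y ≈ -10.7 km.

x ≈ 43.0 km, y ≈ -10.7 km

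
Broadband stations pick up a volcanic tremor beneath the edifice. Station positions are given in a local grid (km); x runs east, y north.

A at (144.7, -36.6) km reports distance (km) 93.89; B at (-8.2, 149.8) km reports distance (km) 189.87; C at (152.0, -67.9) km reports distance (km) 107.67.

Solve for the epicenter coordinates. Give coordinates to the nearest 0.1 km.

Circle about each station: (x − 144.7)² + (y + 36.6)² = 93.89²; (x + 8.2)² + (y − 149.8)² = 189.87²; (x − 152.0)² + (y + 67.9)² = 107.67².
Subtracting pairs of circle equations eliminates x²+y² and gives linear equations (the radical axes):
-305.8 x + 372.8 y = -27005.65
14.6 x − 62.6 y = 2659.26
Solving the 2×2 system: x ≈ 51.0, y ≈ -30.6 km.

(51.0, -30.6)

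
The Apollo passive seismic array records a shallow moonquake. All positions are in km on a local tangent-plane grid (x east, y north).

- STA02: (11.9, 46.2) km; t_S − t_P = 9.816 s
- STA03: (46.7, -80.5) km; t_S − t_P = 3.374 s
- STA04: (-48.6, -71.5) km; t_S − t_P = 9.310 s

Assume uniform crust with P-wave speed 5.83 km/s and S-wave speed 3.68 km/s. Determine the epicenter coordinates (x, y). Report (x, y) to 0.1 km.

(41.1, -47.3)

Distance from S−P lag: d = Δt · v_P v_S / (v_P − v_S) = Δt · (5.83·3.68)/(5.83−3.68) ≈ 9.9788·Δt.
So d_STA02 = 97.95, d_STA03 = 33.67, d_STA04 = 92.90 km.
Circle about each station: (x − 11.9)² + (y − 46.2)² = 97.95²; (x − 46.7)² + (y + 80.5)² = 33.67²; (x + 48.6)² + (y + 71.5)² = 92.90².
Subtracting pairs of circle equations eliminates x²+y² and gives linear equations (the radical axes):
69.6 x − 253.4 y = 14845.62
-121.0 x − 235.4 y = 6161.95
Solving the 2×2 system: x ≈ 41.1, y ≈ -47.3 km.
Check against STA02 (with the unrounded x, y): √((x − 11.9)²+(y − 46.2)²) = 97.95 ≈ 97.95 km. ✓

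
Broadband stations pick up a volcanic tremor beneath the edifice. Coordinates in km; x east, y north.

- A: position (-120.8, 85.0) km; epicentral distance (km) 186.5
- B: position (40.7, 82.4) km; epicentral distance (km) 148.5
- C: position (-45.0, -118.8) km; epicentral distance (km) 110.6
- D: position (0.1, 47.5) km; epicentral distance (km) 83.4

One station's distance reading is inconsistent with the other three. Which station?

Solve using three stations at a time. Using A, C, D (subtract circle equations pairwise → linear system) gives (x, y) ≈ (24.1, -32.4).
Distances from that point to each station vs reported:
  A: calculated 186.5 vs reported 186.5 → residual 0.0 km
  B: calculated 116.0 vs reported 148.5 → residual 32.5 km
  C: calculated 110.6 vs reported 110.6 → residual 0.0 km
  D: calculated 83.5 vs reported 83.4 → residual 0.1 km
A, C, D are mutually consistent (residuals ≈ 0); B is off by 32.5 km.

B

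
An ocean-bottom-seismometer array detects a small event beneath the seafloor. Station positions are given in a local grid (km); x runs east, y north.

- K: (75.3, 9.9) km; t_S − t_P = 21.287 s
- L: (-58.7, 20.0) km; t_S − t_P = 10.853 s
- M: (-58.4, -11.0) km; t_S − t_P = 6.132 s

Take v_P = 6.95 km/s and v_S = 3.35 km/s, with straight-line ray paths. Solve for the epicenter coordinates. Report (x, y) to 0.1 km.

(-48.9, -49.5)

Distance from S−P lag: d = Δt · v_P v_S / (v_P − v_S) = Δt · (6.95·3.35)/(6.95−3.35) ≈ 6.4674·Δt.
So d_K = 137.67, d_L = 70.19, d_M = 39.66 km.
Circle about each station: (x − 75.3)² + (y − 9.9)² = 137.67²; (x + 58.7)² + (y − 20.0)² = 70.19²; (x + 58.4)² + (y + 11.0)² = 39.66².
Subtracting pairs of circle equations eliminates x²+y² and gives linear equations (the radical axes):
-268.0 x + 20.2 y = 12103.98
-267.4 x − 41.8 y = 15143.57
Solving the 2×2 system: x ≈ -48.9, y ≈ -49.5 km.
Check against K (with the unrounded x, y): √((x − 75.3)²+(y − 9.9)²) = 137.67 ≈ 137.67 km. ✓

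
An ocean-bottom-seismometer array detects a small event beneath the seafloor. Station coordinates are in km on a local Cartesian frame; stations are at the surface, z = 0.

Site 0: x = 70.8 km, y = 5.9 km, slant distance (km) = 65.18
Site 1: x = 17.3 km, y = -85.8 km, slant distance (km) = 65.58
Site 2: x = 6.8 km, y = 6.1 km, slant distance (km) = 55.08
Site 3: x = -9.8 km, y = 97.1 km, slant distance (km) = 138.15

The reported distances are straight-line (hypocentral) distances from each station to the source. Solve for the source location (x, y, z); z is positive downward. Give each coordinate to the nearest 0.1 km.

Each station gives a sphere (x−x_i)² + (y−y_i)² + z² = d_i² (stations at z=0).
Subtracting the Site 0 sphere from Site 1 and Site 2: z² cancels, leaving linear equations in x and y:
-107.0 x − 183.4 y = 2561.18
-128.0 x + 0.4 y = -3749.37
Solving: x ≈ 29.195, y ≈ -30.998 km (keep extra digits for the depth step; rounded: 29.2, -31.0).
Then from the Site 0 sphere: z² = 65.18² − (x − 70.8)² − (y − 5.9)² with x = 29.195, y = -30.998, so z ≈ 34.000 ≈ 34.0 km.
Check against Site 3 (with the unrounded solution): distance 138.15 ≈ 138.15 km. ✓

(29.2, -31.0, 34.0)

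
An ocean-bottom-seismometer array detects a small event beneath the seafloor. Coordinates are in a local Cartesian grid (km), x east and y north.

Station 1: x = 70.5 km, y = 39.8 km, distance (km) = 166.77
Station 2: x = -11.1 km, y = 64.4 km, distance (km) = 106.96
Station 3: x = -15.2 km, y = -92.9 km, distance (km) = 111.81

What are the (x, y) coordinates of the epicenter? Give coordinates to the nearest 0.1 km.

-89.0 km east, -8.9 km north

Circle about each station: (x − 70.5)² + (y − 39.8)² = 166.77²; (x + 11.1)² + (y − 64.4)² = 106.96²; (x + 15.2)² + (y + 92.9)² = 111.81².
Subtracting the Station 1 equation from the Station 2 and Station 3 equations removes the quadratic terms:
-163.2 x + 49.2 y = 14088.07
-171.4 x − 265.4 y = 17617.92
Solving the 2×2 system: x ≈ -89.0, y ≈ -8.9 km.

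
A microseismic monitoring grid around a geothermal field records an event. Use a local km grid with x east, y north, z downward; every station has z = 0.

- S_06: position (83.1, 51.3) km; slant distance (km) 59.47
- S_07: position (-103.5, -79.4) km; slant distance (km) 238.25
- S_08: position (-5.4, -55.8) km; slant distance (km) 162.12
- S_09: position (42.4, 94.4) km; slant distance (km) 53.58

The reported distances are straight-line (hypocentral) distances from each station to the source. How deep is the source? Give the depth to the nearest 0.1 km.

47.2 km

Each station gives a sphere (x−x_i)² + (y−y_i)² + z² = d_i² (stations at z=0).
Subtracting the S_06 sphere from S_07 and S_08: z² cancels, leaving linear equations in x and y:
-373.2 x − 261.4 y = -45747.07
-177.0 x − 214.2 y = -29140.71
Solving: x ≈ 64.792, y ≈ 82.505 km (keep extra digits for the depth step; rounded: 64.8, 82.5).
Then from the S_06 sphere: z² = 59.47² − (x − 83.1)² − (y − 51.3)² with x = 64.792, y = 82.505, so z ≈ 47.199 ≈ 47.2 km.
Check against S_09 (with the unrounded solution): distance 53.58 ≈ 53.58 km. ✓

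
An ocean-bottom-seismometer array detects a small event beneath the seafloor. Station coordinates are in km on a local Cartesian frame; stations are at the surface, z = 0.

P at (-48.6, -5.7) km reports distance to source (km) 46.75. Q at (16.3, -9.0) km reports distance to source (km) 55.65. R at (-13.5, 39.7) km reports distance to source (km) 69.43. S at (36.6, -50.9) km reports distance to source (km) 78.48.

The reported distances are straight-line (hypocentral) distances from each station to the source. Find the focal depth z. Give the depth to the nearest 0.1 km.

Each station gives a sphere (x−x_i)² + (y−y_i)² + z² = d_i² (stations at z=0).
Subtracting the P sphere from Q and R: z² cancels, leaving linear equations in x and y:
129.8 x − 6.6 y = -2959.12
70.2 x + 90.8 y = -3271.07
Solving: x ≈ -23.698, y ≈ -17.704 km (keep extra digits for the depth step; rounded: -23.7, -17.7).
Then from the P sphere: z² = 46.75² − (x + 48.6)² − (y + 5.7)² with x = -23.698, y = -17.704, so z ≈ 37.701 ≈ 37.7 km.
Check against S (with the unrounded solution): distance 78.48 ≈ 78.48 km. ✓

depth ≈ 37.7 km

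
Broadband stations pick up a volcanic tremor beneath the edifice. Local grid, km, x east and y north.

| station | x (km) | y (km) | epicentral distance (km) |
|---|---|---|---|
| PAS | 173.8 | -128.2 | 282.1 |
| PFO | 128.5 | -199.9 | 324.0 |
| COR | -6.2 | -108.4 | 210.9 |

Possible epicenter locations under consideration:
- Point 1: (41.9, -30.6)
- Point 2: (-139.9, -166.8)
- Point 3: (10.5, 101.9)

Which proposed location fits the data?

Point 3

For each candidate, compare |candidate − station| to the reported distance:
Point 1: residuals PAS 118.0, PFO 133.8, COR 119.4 → max 133.8 km
Point 2: residuals PAS 34.0, PFO 53.6, COR 65.0 → max 65.0 km
Point 3: residuals PAS 0.1, PFO 0.0, COR 0.1 → max 0.1 km
Only Point 3 has all residuals ≈ 0.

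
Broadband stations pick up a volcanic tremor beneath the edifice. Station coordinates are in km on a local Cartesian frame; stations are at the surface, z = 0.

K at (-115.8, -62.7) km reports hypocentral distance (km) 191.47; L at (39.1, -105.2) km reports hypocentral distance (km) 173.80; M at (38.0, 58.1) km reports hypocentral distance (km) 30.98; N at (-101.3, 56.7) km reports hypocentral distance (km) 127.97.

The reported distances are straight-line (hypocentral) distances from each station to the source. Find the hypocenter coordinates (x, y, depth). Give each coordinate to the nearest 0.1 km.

x ≈ 23.6 km, y ≈ 65.9 km, depth ≈ 26.3 km

Each station gives a sphere (x−x_i)² + (y−y_i)² + z² = d_i² (stations at z=0).
Subtracting the K sphere from L and M: z² cancels, leaving linear equations in x and y:
309.8 x − 85.0 y = 1709.24
307.6 x + 241.6 y = 23179.68
Solving: x ≈ 23.598, y ≈ 65.898 km (keep extra digits for the depth step; rounded: 23.6, 65.9).
Then from the K sphere: z² = 191.47² − (x + 115.8)² − (y + 62.7)² with x = 23.598, y = 65.898, so z ≈ 26.297 ≈ 26.3 km.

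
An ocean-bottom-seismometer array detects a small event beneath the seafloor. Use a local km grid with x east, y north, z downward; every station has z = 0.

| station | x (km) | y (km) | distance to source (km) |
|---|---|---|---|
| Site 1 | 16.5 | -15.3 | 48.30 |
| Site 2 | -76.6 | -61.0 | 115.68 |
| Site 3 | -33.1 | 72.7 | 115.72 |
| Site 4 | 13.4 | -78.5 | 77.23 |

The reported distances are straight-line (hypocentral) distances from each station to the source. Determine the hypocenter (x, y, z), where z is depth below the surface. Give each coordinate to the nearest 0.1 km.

Each station gives a sphere (x−x_i)² + (y−y_i)² + z² = d_i² (stations at z=0).
Subtracting the Site 1 sphere from Site 2 and Site 3: z² cancels, leaving linear equations in x and y:
-186.2 x − 91.4 y = -1966.75
-99.2 x + 176.0 y = -5183.67
Solving: x ≈ 19.598, y ≈ -18.407 km (keep extra digits for the depth step; rounded: 19.6, -18.4).
Then from the Site 1 sphere: z² = 48.30² − (x − 16.5)² − (y + 15.3)² with x = 19.598, y = -18.407, so z ≈ 48.100 ≈ 48.1 km.
Check against Site 4 (with the unrounded solution): distance 77.22 ≈ 77.23 km. ✓

x ≈ 19.6 km, y ≈ -18.4 km, depth ≈ 48.1 km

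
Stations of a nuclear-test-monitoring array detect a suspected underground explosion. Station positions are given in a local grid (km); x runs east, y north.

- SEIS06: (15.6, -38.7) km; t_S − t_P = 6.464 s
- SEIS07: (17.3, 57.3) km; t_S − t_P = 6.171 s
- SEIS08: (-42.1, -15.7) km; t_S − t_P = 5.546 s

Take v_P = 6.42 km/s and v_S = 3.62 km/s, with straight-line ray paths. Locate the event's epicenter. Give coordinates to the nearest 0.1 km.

Distance from S−P lag: d = Δt · v_P v_S / (v_P − v_S) = Δt · (6.42·3.62)/(6.42−3.62) ≈ 8.3001·Δt.
So d_SEIS06 = 53.65, d_SEIS07 = 51.22, d_SEIS08 = 46.03 km.
Circle about each station: (x − 15.6)² + (y + 38.7)² = 53.65²; (x − 17.3)² + (y − 57.3)² = 51.22²; (x + 42.1)² + (y + 15.7)² = 46.03².
Subtracting pairs of circle equations eliminates x²+y² and gives linear equations (the radical axes):
3.4 x + 192.0 y = 2096.36
-115.4 x + 46.0 y = 1037.41
Solving the 2×2 system: x ≈ -4.6, y ≈ 11.0 km.
Check against SEIS06 (with the unrounded x, y): √((x − 15.6)²+(y + 38.7)²) = 53.65 ≈ 53.65 km. ✓

-4.6 km east, 11.0 km north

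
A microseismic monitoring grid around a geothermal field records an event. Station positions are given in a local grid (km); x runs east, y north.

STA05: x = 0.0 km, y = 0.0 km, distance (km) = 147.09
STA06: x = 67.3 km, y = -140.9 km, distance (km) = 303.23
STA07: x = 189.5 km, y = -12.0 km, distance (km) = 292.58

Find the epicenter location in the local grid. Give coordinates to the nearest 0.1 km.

Circle about each station: x² + y² = 147.09²; (x − 67.3)² + (y + 140.9)² = 303.23²; (x − 189.5)² + (y + 12.0)² = 292.58².
Subtracting the STA05 equation from the STA06 and STA07 equations removes the quadratic terms:
134.6 x − 281.8 y = -45930.86
379.0 x − 24.0 y = -27913.34
Solving the 2×2 system: x ≈ -65.3, y ≈ 131.8 km.

-65.3 km east, 131.8 km north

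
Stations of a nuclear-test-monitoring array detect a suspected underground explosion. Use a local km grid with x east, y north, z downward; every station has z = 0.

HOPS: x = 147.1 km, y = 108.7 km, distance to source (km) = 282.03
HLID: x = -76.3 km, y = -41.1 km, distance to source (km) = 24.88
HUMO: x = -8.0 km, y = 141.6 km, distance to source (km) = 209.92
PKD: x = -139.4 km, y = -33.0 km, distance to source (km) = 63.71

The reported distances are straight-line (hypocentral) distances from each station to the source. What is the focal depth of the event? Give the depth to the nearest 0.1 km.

Each station gives a sphere (x−x_i)² + (y−y_i)² + z² = d_i² (stations at z=0).
Subtracting the HOPS sphere from HLID and HUMO: z² cancels, leaving linear equations in x and y:
-446.8 x − 299.6 y = 52978.71
-310.2 x + 65.8 y = 22134.97
Solving: x ≈ -82.704, y ≈ -53.493 km (keep extra digits for the depth step; rounded: -82.7, -53.5).
Then from the HOPS sphere: z² = 282.03² − (x − 147.1)² − (y − 108.7)² with x = -82.704, y = -53.493, so z ≈ 20.603 ≈ 20.6 km.

depth ≈ 20.6 km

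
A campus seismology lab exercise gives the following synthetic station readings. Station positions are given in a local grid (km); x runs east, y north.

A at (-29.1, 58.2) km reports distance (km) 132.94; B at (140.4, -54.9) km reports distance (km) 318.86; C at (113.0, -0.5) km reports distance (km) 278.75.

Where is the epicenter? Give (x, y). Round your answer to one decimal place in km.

Circle about each station: (x + 29.1)² + (y − 58.2)² = 132.94²; (x − 140.4)² + (y + 54.9)² = 318.86²; (x − 113.0)² + (y + 0.5)² = 278.75².
Subtracting the A equation from the B and C equations removes the quadratic terms:
339.0 x − 226.2 y = -65506.54
284.2 x − 117.4 y = -51493.32
Solving the 2×2 system: x ≈ -161.6, y ≈ 47.4 km.
Check against A (with the unrounded x, y): √((x + 29.1)²+(y − 58.2)²) = 132.95 ≈ 132.94 km. ✓

x ≈ -161.6 km, y ≈ 47.4 km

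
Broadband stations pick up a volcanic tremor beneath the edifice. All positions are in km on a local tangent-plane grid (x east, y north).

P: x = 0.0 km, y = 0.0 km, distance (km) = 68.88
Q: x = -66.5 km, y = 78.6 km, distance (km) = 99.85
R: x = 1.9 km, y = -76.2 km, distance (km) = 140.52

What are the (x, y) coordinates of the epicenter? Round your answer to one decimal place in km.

Circle about each station: x² + y² = 68.88²; (x + 66.5)² + (y − 78.6)² = 99.85²; (x − 1.9)² + (y + 76.2)² = 140.52².
Subtracting pairs of circle equations eliminates x²+y² and gives linear equations (the radical axes):
-133.0 x + 157.2 y = 5374.64
3.8 x − 152.4 y = -9191.37
Solving the 2×2 system: x ≈ 31.8, y ≈ 61.1 km.

x ≈ 31.8 km, y ≈ 61.1 km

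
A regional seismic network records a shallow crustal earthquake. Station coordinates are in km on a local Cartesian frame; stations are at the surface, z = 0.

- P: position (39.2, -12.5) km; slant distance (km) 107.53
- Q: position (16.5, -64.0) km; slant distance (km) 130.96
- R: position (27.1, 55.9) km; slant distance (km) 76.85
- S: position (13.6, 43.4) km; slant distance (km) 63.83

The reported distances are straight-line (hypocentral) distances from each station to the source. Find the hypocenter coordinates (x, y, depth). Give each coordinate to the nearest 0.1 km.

Each station gives a sphere (x−x_i)² + (y−y_i)² + z² = d_i² (stations at z=0).
Subtracting the P sphere from Q and R: z² cancels, leaving linear equations in x and y:
-45.4 x − 103.0 y = -2912.46
-24.2 x + 136.8 y = 7823.11
Solving: x ≈ -46.805, y ≈ 48.907 km (keep extra digits for the depth step; rounded: -46.8, 48.9).
Then from the P sphere: z² = 107.53² − (x − 39.2)² − (y + 12.5)² with x = -46.805, y = 48.907, so z ≈ 19.875 ≈ 19.9 km.
Check against S (with the unrounded solution): distance 63.83 ≈ 63.83 km. ✓

(-46.8, 48.9, 19.9)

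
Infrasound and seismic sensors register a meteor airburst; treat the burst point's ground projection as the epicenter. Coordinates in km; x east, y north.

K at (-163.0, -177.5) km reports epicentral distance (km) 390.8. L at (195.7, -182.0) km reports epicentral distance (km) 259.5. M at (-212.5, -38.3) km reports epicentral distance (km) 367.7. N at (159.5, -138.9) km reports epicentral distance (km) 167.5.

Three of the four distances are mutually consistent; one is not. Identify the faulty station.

Solve using three stations at a time. Using K, L, M (subtract circle equations pairwise → linear system) gives (x, y) ≈ (138.5, 71.1).
Distances from that point to each station vs reported:
  K: calculated 390.8 vs reported 390.8 → residual 0.0 km
  L: calculated 259.4 vs reported 259.5 → residual 0.1 km
  M: calculated 367.7 vs reported 367.7 → residual 0.0 km
  N: calculated 211.0 vs reported 167.5 → residual 43.5 km
K, L, M are mutually consistent (residuals ≈ 0); N is off by 43.5 km.

N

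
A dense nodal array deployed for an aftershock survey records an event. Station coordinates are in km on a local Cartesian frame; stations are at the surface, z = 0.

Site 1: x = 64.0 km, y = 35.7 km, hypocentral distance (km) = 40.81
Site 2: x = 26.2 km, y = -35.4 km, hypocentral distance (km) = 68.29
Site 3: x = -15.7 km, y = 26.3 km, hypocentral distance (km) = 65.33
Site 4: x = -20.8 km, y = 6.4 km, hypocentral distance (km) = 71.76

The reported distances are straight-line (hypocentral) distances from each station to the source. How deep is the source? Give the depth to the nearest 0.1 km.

31.6 km

Each station gives a sphere (x−x_i)² + (y−y_i)² + z² = d_i² (stations at z=0).
Subtracting the Site 1 sphere from Site 2 and Site 3: z² cancels, leaving linear equations in x and y:
-75.6 x − 142.2 y = -6428.96
-159.4 x − 18.8 y = -7034.86
Solving: x ≈ 41.397, y ≈ 23.202 km (keep extra digits for the depth step; rounded: 41.4, 23.2).
Then from the Site 1 sphere: z² = 40.81² − (x − 64.0)² − (y − 35.7)² with x = 41.397, y = 23.202, so z ≈ 31.597 ≈ 31.6 km.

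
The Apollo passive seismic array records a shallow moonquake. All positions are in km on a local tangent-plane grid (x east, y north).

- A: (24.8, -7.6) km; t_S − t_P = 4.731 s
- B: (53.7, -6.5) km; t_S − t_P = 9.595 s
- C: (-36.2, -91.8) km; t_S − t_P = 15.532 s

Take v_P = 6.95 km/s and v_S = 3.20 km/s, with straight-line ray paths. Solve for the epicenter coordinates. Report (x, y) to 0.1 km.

Distance from S−P lag: d = Δt · v_P v_S / (v_P − v_S) = Δt · (6.95·3.20)/(6.95−3.20) ≈ 5.9307·Δt.
So d_A = 28.06, d_B = 56.90, d_C = 92.12 km.
Circle about each station: (x − 24.8)² + (y + 7.6)² = 28.06²; (x − 53.7)² + (y + 6.5)² = 56.90²; (x + 36.2)² + (y + 91.8)² = 92.12².
Subtracting the A equation from the B and C equations removes the quadratic terms:
57.8 x + 2.2 y = -197.11
-122.0 x − 168.4 y = 1366.15
Solving the 2×2 system: x ≈ -3.2, y ≈ -5.8 km.

(-3.2, -5.8)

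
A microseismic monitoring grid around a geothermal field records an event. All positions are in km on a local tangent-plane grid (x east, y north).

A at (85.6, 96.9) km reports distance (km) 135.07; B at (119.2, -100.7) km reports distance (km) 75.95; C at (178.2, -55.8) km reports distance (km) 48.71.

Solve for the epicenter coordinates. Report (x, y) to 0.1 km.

Circle about each station: (x − 85.6)² + (y − 96.9)² = 135.07²; (x − 119.2)² + (y + 100.7)² = 75.95²; (x − 178.2)² + (y + 55.8)² = 48.71².
Subtracting the A equation from the B and C equations removes the quadratic terms:
67.2 x − 395.2 y = 20107.66
185.2 x − 305.4 y = 34023.15
Solving the 2×2 system: x ≈ 138.7, y ≈ -27.3 km.

138.7 km east, -27.3 km north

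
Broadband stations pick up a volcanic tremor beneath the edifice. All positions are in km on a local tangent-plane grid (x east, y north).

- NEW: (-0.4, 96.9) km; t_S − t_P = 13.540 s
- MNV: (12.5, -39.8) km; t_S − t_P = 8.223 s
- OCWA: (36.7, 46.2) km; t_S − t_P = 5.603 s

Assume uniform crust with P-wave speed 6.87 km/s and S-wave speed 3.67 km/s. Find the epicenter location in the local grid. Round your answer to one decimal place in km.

57.2 km east, 7.1 km north

Distance from S−P lag: d = Δt · v_P v_S / (v_P − v_S) = Δt · (6.87·3.67)/(6.87−3.67) ≈ 7.8790·Δt.
So d_NEW = 106.68, d_MNV = 64.79, d_OCWA = 44.15 km.
Circle about each station: (x + 0.4)² + (y − 96.9)² = 106.68²; (x − 12.5)² + (y + 39.8)² = 64.79²; (x − 36.7)² + (y − 46.2)² = 44.15².
Subtracting the NEW equation from the MNV and OCWA equations removes the quadratic terms:
25.8 x − 273.4 y = -466.60
74.2 x − 101.4 y = 3522.96
Solving the 2×2 system: x ≈ 57.2, y ≈ 7.1 km.
Check against NEW (with the unrounded x, y): √((x + 0.4)²+(y − 96.9)²) = 106.68 ≈ 106.68 km. ✓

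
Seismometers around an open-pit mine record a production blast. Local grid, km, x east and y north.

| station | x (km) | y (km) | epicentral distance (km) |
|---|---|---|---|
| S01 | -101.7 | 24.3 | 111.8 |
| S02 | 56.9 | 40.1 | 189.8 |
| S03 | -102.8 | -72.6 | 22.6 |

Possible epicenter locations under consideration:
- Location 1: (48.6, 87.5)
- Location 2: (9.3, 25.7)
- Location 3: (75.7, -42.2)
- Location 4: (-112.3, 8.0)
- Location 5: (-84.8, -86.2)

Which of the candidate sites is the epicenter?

For each candidate, compare |candidate − station| to the reported distance:
Location 1: residuals S01 51.2, S02 141.7, S03 197.7 → max 197.7 km
Location 2: residuals S01 0.8, S02 140.1, S03 126.5 → max 140.1 km
Location 3: residuals S01 77.7, S02 105.4, S03 158.5 → max 158.5 km
Location 4: residuals S01 92.4, S02 17.6, S03 58.6 → max 92.4 km
Location 5: residuals S01 0.0, S02 0.0, S03 0.0 → max 0.0 km
Only Location 5 has all residuals ≈ 0.

Location 5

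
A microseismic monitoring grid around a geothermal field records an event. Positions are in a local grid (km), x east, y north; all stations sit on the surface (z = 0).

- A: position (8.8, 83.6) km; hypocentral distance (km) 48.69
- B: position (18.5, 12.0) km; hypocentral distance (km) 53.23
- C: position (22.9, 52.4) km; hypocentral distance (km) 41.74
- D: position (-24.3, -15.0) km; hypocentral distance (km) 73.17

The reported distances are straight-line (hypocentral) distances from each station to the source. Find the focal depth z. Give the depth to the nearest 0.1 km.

Each station gives a sphere (x−x_i)² + (y−y_i)² + z² = d_i² (stations at z=0).
Subtracting the A sphere from B and C: z² cancels, leaving linear equations in x and y:
19.4 x − 143.2 y = -7042.87
28.2 x − 62.4 y = -3167.74
Solving: x ≈ -5.003, y ≈ 48.504 km (keep extra digits for the depth step; rounded: -5.0, 48.5).
Then from the A sphere: z² = 48.69² − (x − 8.8)² − (y − 83.6)² with x = -5.003, y = 48.504, so z ≈ 30.797 ≈ 30.8 km.

depth ≈ 30.8 km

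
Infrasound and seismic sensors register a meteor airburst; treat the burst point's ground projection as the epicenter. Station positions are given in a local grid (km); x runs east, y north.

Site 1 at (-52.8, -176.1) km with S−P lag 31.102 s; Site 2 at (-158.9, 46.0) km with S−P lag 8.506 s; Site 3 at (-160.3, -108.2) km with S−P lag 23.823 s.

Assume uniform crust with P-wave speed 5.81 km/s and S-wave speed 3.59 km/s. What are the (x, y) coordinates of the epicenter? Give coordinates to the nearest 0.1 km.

Distance from S−P lag: d = Δt · v_P v_S / (v_P − v_S) = Δt · (5.81·3.59)/(5.81−3.59) ≈ 9.3955·Δt.
So d_Site 1 = 292.22, d_Site 2 = 79.92, d_Site 3 = 223.83 km.
Circle about each station: (x + 52.8)² + (y + 176.1)² = 292.22²; (x + 158.9)² + (y − 46.0)² = 79.92²; (x + 160.3)² + (y + 108.2)² = 223.83².
Subtracting pairs of circle equations eliminates x²+y² and gives linear equations (the radical axes):
-212.2 x + 444.2 y = 72571.48
-215.0 x + 135.8 y = 38896.94
Solving the 2×2 system: x ≈ -111.3, y ≈ 110.2 km.

x ≈ -111.3 km, y ≈ 110.2 km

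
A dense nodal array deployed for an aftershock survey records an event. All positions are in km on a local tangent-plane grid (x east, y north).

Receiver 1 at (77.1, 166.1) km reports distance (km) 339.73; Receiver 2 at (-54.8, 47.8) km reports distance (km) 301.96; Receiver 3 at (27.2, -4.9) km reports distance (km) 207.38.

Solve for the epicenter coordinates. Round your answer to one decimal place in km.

x ≈ 161.4 km, y ≈ -163.0 km

Circle about each station: (x − 77.1)² + (y − 166.1)² = 339.73²; (x + 54.8)² + (y − 47.8)² = 301.96²; (x − 27.2)² + (y + 4.9)² = 207.38².
Subtracting pairs of circle equations eliminates x²+y² and gives linear equations (the radical axes):
-263.8 x − 236.6 y = -4009.11
-99.8 x − 342.0 y = 39640.24
Solving the 2×2 system: x ≈ 161.4, y ≈ -163.0 km.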